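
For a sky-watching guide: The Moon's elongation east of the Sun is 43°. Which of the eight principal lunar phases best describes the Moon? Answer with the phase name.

waxing crescent

The waxing crescent sector spans roughly 22°–68°; 43° falls inside it.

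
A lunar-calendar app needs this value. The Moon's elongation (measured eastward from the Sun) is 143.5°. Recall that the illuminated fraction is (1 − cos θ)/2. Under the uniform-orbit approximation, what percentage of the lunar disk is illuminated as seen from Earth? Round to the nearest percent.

90%

f = (1 − cos 143.5°)/2 = (1 − (-0.804))/2 ≈ 0.902, i.e. 90%.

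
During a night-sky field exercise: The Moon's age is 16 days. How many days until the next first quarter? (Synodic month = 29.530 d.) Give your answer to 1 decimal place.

First quarter is 0.25 of the way through the cycle: age 0.25 × 29.530 = 7.383 d.
This lunation's first quarter (7.383 d) has passed, so add one period: 36.913 − 16 = 20.913 days.

20.9 days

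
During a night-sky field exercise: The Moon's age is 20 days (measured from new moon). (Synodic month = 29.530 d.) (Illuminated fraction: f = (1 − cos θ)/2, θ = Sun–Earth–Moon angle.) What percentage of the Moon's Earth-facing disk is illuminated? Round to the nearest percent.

The Moon has covered 20/29.530 of its cycle, so θ ≈ 360° × 20/29.530 = 243.8°.
cos 243.8° = (-0.441), so f = (1 − (-0.441))/2 = 0.721, so 72%.

72%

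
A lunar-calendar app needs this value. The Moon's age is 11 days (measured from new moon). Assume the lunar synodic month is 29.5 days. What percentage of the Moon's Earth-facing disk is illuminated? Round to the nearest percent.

The Moon has covered 11/29.5 of its cycle, so θ ≈ 360° × 11/29.5 = 134.2°.
Illuminated fraction = (1 − cos 134.2°)/2 = (1 − (-0.698))/2 ≈ 0.849, so 85%.

85%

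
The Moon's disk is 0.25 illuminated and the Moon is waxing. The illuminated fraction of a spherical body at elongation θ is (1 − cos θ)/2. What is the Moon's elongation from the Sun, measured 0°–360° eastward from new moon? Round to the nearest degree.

cos θ = 1 − 2f = 0.500, giving a principal value of 60.0°.
Waxing ⇒ before full, so θ = 60.0°.

60°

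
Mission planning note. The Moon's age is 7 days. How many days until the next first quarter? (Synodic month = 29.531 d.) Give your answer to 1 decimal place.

First quarter is 0.25 of the way through the cycle: age 0.25 × 29.531 = 7.383 d.
So 0.383 days remain (7.383 − 7).

0.4 days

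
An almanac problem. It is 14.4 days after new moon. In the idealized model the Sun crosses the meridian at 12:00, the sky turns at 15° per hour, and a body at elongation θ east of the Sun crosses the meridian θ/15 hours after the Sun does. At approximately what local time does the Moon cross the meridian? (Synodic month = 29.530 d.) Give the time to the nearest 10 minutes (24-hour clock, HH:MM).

Phase angle: θ = 360°·(14.4 d)/(29.530 d) = 175.6°.
At 15° of sky rotation per hour, 175.6° corresponds to a 11.70 h lag.
12:00 + 11.703 h ≈ 23:42 → 23:40 to the nearest ten minutes.

23:40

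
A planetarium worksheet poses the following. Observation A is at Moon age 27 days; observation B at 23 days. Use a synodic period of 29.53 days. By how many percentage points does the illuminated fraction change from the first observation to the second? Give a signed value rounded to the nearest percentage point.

+34 pp

θ₁ = 360° × 27/29.53 = 329.2°, f₁ = (1 − cos θ₁)/2 = 0.071.
θ₂ = 360° × 23/29.53 = 280.4°, f₂ = (1 − cos θ₂)/2 = 0.410.
Change = f₂ − f₁ = +0.339 → +34 percentage points.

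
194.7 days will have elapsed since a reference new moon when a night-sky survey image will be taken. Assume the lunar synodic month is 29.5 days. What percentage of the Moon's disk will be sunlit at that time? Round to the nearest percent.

Reduce mod P: 194.7 − 6×29.5 = 17.70 d into the current lunation.
Phase angle: θ = 360°·(17.70 d)/(29.5 d) = 216.0°.
Illuminated fraction = (1 − cos 216.0°)/2 = (1 − (-0.809))/2 ≈ 0.905, so 90%.

90%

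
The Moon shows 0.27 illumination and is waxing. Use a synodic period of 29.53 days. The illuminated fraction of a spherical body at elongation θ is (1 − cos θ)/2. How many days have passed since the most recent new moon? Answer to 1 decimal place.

cos θ = 1 − 2f = 0.460, giving a principal value of 62.6°.
Waxing ⇒ before full, so θ = 62.6°.
At 360°/29.53 d per day, 62.6° corresponds to 5.14 days.

5.1 days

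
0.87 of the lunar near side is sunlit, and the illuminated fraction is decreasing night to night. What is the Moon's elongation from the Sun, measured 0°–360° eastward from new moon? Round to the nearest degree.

From f = (1 − cos θ)/2: cos θ = 1 − 2×0.87 = -0.740; arccos → 137.7°.
Waning ⇒ past full, so θ = 360° − 137.7° = 222.3°.

222°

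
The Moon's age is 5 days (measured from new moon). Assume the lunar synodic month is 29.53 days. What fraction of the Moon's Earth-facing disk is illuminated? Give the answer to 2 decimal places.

0.26

The Moon has covered 5/29.53 of its cycle, so θ ≈ 360° × 5/29.53 = 61.0°.
Illuminated fraction = (1 − cos 61.0°)/2 = (1 − 0.485)/2 ≈ 0.257.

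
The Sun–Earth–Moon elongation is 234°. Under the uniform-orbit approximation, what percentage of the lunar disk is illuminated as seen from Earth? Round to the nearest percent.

79%

cos 234° = (-0.588), so f = (1 − (-0.588))/2 = 0.794, i.e. 79%.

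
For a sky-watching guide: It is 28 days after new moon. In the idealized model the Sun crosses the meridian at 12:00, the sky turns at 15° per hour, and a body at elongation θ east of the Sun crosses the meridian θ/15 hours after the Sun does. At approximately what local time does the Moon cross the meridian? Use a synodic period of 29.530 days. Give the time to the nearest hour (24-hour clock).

Elongation θ = 360° × 28/29.530 ≈ 341.3°.
Delay after the Sun = 341.3° / (15°/h) ≈ 22.76 h.
12:00 + 22.76 h ≈ 10:45 → 11:00 to the nearest hour.

11:00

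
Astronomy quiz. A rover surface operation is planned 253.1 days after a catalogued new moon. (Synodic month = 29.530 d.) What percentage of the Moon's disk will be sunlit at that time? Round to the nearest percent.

95%

253.1/29.530 = 8.571 lunations, so 8 complete cycles and 16.86 d into the next.
Elongation θ = 360° × 16.86/29.530 ≈ 205.5°.
With cos θ = (-0.902), the lit fraction is (1 − (-0.902))/2 ≈ 0.951, so 95%.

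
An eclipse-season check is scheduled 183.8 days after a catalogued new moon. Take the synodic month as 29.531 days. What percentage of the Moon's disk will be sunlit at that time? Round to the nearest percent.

183.8 d spans 6 complete synodic months (6 × 29.531 = 177.19 d) plus 6.61 d.
Elongation θ = 360° × 6.61/29.531 ≈ 80.6°.
Illuminated fraction = (1 − cos 80.6°)/2 = (1 − 0.163)/2 ≈ 0.419, so 42%.

42%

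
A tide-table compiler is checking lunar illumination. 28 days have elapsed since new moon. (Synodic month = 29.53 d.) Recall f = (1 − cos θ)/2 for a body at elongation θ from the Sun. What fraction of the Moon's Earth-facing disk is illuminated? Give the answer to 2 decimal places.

Elongation θ = 360° × 28/29.53 ≈ 341.3°.
With cos θ = 0.947, the lit fraction is (1 − 0.947)/2 ≈ 0.026.

0.03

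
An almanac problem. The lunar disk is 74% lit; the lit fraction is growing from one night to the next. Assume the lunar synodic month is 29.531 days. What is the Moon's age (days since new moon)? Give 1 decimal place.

9.7 days

cos θ = 1 − 2f = -0.480, giving a principal value of 118.7°.
The Moon is waxing (0°–180°), so θ = 118.7° directly.
At 360°/29.531 d per day, 118.7° corresponds to 9.74 days.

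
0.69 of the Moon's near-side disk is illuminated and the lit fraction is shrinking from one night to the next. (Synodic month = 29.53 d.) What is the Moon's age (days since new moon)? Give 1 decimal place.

Invert f = (1 − cos θ)/2 to get cos θ = 1 − 2(0.69) = -0.380, hence θ₀ = arccos -0.380 = 112.3°.
A waning Moon lies in 180°–360°, so θ = 360° − 112.3° = 247.7°.
Age = 29.53 × 247.7°/360° ≈ 20.32 days.

20.3 days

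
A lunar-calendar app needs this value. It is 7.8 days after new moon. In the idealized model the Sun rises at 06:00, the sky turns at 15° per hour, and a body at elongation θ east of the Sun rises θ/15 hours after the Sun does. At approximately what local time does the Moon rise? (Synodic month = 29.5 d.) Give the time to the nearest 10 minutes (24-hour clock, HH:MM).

12:20

Elongation θ = 360° × 7.8/29.5 ≈ 95.2°.
The Moon trails the Sun by θ/15 = 95.2/15 ≈ 6.35 hours.
06:00 + 6.346 h ≈ 12:21 → 12:20 to the nearest ten minutes.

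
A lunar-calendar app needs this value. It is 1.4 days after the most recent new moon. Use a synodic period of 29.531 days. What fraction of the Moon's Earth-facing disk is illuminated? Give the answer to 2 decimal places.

The Moon has covered 1.4/29.531 of its cycle, so θ ≈ 360° × 1.4/29.531 = 17.1°.
Illuminated fraction = (1 − cos 17.1°)/2 = (1 − 0.956)/2 ≈ 0.022.

0.02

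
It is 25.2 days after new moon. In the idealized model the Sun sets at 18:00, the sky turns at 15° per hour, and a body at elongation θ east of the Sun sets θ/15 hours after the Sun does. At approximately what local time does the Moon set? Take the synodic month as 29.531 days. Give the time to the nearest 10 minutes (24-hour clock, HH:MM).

14:30

The Moon has covered 25.2/29.531 of its cycle, so θ ≈ 360° × 25.2/29.531 = 307.2°.
Delay after the Sun = 307.2° / (15°/h) ≈ 20.48 h.
18:00 + 20.480 h ≈ 14:29 → 14:30 to the nearest ten minutes.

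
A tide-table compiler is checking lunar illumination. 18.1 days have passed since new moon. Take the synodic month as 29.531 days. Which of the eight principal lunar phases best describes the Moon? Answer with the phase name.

waning gibbous

θ ≈ 360° × 18.1/29.531 = 221°, which falls in the waning gibbous sector.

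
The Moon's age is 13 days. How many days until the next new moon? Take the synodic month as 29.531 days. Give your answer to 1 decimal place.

One full lunation from the last new moon is 29.531 d; remaining = 29.531 − 13 = 16.531 d.

16.5 days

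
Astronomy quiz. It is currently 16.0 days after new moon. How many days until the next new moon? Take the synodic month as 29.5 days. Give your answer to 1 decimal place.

One full lunation from the last new moon is 29.5 d; remaining = 29.5 − 16.0 = 13.500 d.

13.5 days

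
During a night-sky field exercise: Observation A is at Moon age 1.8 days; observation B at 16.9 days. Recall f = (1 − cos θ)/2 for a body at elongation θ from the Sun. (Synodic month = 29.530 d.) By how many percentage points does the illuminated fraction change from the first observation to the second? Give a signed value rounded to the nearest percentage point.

First observation: θ = 360°·1.8/29.530 = 21.9°, so f = 0.036.
Second observation: θ = 206.0°, f = 0.949.
Δf = 0.949 − 0.036 = +0.913, i.e. +91 pp.

+91 pp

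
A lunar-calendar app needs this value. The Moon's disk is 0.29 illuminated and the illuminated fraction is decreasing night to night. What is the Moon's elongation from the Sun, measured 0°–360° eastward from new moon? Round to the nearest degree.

Invert f = (1 − cos θ)/2 to get cos θ = 1 − 2(0.29) = 0.420, hence θ₀ = arccos 0.420 = 65.2°.
Since the Moon is past full (waning), take the reflex angle: θ = 360° − 65.2° = 294.8°.

295°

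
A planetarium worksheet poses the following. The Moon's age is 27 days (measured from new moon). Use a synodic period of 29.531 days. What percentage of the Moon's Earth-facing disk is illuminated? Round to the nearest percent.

The Moon has covered 27/29.531 of its cycle, so θ ≈ 360° × 27/29.531 = 329.1°.
cos 329.1° = 0.858, so f = (1 − 0.858)/2 = 0.071, so 7%.

7%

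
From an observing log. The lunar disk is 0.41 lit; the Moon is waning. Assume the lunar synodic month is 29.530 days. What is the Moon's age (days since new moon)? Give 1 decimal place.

23.0 days

From f = (1 − cos θ)/2: cos θ = 1 − 2×0.41 = 0.180; arccos → 79.6°.
A waning Moon lies in 180°–360°, so θ = 360° − 79.6° = 280.4°.
At 360°/29.530 d per day, 280.4° corresponds to 23.00 days.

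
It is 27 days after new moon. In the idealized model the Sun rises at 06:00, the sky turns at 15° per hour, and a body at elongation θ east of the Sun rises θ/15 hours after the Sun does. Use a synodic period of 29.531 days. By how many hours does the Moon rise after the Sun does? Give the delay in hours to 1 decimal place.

21.9 h

Elongation θ = 360° × 27/29.531 ≈ 329.1°.
The Moon trails the Sun by θ/15 = 329.1/15 ≈ 21.94 hours.
So the Moon rises 21.94 h after the Sun.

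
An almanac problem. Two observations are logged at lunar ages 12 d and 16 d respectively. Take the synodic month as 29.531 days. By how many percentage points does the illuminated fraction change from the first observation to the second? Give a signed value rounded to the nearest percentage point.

+7 percentage points

θ₁ = 360° × 12/29.531 = 146.3°, f₁ = (1 − cos θ₁)/2 = 0.916.
θ₂ = 360° × 16/29.531 = 195.0°, f₂ = (1 − cos θ₂)/2 = 0.983.
Change = f₂ − f₁ = +0.067 → +7 percentage points.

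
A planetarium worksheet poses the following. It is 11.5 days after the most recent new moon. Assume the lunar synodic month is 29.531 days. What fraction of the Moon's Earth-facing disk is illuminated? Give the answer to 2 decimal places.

The Moon has covered 11.5/29.531 of its cycle, so θ ≈ 360° × 11.5/29.531 = 140.2°.
cos 140.2° = (-0.768), so f = (1 − (-0.768))/2 = 0.884.

0.88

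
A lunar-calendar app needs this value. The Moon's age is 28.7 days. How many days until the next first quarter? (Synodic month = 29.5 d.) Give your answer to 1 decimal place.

First quarter is 0.25 of the way through the cycle: age 0.25 × 29.5 = 7.375 d.
Already past this cycle's first quarter; the next is at 7.375 + 29.5 = 36.875 d, so 36.875 − 28.7 = 8.175 days.

8.2 days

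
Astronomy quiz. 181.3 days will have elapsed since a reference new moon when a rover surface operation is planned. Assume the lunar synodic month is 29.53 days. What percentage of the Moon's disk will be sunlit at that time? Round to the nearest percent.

18%

Reduce mod P: 181.3 − 6×29.53 = 4.12 d into the current lunation.
Elongation θ = 360° × 4.12/29.53 ≈ 50.2°.
cos 50.2° = 0.640, so f = (1 − 0.640)/2 = 0.180, so 18%.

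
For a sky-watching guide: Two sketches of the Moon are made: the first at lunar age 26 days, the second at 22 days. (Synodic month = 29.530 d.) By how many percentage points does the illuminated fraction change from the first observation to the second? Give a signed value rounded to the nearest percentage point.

+38 pp

First observation: θ = 360°·26/29.530 = 317.0°, so f = 0.135.
Second observation: θ = 268.2°, f = 0.516.
Δf = 0.516 − 0.135 = +0.381, i.e. +38 pp.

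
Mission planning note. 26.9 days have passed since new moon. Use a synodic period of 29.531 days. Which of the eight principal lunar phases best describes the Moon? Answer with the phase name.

waning crescent

θ ≈ 360° × 26.9/29.531 = 328°, which falls in the waning crescent sector.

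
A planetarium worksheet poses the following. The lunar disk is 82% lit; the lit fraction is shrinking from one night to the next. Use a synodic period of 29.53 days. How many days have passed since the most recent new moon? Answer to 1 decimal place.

18.9 days

cos θ = 1 − 2f = -0.640, giving a principal value of 129.8°.
Waning ⇒ past full, so θ = 360° − 129.8° = 230.2°.
At 360°/29.53 d per day, 230.2° corresponds to 18.88 days.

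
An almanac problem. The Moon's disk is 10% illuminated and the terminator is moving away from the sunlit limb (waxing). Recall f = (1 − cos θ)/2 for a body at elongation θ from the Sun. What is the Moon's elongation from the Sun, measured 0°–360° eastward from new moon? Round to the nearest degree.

cos θ = 1 − 2f = 0.800, giving a principal value of 36.9°.
Waxing ⇒ before full, so θ = 36.9°.

37°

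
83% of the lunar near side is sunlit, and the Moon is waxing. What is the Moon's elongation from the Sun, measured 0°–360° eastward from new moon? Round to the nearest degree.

131°

From f = (1 − cos θ)/2: cos θ = 1 − 2×0.83 = -0.660; arccos → 131.3°.
The Moon is waxing (0°–180°), so θ = 131.3° directly.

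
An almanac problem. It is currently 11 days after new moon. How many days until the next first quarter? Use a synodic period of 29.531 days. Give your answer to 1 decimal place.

25.9 days

First quarter is 0.25 of the way through the cycle: age 0.25 × 29.531 = 7.383 d.
Already past this cycle's first quarter; the next is at 7.383 + 29.531 = 36.914 d, so 36.914 − 11 = 25.914 days.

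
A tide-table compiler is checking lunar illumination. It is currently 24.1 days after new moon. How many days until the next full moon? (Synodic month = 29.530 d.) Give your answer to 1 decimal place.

Full moon is 0.5 of the way through the cycle: age 0.5 × 29.530 = 14.765 d.
Already past this cycle's full moon; the next is at 14.765 + 29.530 = 44.295 d, so 44.295 − 24.1 = 20.195 days.

20.2 days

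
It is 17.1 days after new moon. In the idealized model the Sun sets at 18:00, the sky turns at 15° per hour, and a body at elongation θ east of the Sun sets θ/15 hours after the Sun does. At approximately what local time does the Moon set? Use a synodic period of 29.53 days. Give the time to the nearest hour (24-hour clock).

The Moon has covered 17.1/29.53 of its cycle, so θ ≈ 360° × 17.1/29.53 = 208.5°.
Delay after the Sun = 208.5° / (15°/h) ≈ 13.90 h.
18:00 + 13.90 h ≈ 07:54 → 08:00 to the nearest hour.

08:00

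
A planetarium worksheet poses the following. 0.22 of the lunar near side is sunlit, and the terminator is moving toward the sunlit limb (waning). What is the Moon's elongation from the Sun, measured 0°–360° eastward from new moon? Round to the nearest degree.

cos θ = 1 − 2f = 0.560, giving a principal value of 55.9°.
Waning ⇒ past full, so θ = 360° − 55.9° = 304.1°.

304°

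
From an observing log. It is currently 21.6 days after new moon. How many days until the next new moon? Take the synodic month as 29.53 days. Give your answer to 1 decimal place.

7.9 days

One full lunation from the last new moon is 29.53 d; remaining = 29.53 − 21.6 = 7.930 d.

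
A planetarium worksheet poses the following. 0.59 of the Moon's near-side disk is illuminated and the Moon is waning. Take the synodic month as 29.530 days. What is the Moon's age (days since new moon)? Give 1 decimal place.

cos θ = 1 − 2f = -0.180, giving a principal value of 100.4°.
Since the Moon is past full (waning), take the reflex angle: θ = 360° − 100.4° = 259.6°.
Age = 29.530 × 259.6°/360° ≈ 21.30 days.

21.3 days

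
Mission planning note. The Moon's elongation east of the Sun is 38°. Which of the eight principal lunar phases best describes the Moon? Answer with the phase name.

waxing crescent

The waxing crescent sector spans roughly 22°–68°; 38° falls inside it.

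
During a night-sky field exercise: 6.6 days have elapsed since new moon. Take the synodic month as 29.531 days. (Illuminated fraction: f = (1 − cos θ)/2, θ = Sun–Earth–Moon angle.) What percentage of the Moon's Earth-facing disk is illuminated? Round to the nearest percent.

42%

The Moon has covered 6.6/29.531 of its cycle, so θ ≈ 360° × 6.6/29.531 = 80.5°.
With cos θ = 0.166, the lit fraction is (1 − 0.166)/2 ≈ 0.417, so 42%.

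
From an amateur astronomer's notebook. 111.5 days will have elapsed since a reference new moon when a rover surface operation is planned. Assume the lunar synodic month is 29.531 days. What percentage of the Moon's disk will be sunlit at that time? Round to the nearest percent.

42%

111.5/29.531 = 3.776 lunations, so 3 complete cycles and 22.91 d into the next.
Elongation θ = 360° × 22.91/29.531 ≈ 279.2°.
cos 279.2° = 0.161, so f = (1 − 0.161)/2 = 0.420, so 42%.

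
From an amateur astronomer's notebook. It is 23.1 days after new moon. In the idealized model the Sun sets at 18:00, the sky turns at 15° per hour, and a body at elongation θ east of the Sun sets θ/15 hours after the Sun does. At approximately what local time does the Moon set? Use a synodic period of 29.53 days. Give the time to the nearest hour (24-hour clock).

13:00

Elongation θ = 360° × 23.1/29.53 ≈ 281.6°.
Delay after the Sun = 281.6° / (15°/h) ≈ 18.77 h.
18:00 + 18.77 h ≈ 12:46 → 13:00 to the nearest hour.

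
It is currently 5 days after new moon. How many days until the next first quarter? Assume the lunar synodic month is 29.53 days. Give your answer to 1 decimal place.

2.4 days

First quarter is 0.25 of the way through the cycle: age 0.25 × 29.53 = 7.383 d.
That is 7.383 − 5 = 2.383 days ahead.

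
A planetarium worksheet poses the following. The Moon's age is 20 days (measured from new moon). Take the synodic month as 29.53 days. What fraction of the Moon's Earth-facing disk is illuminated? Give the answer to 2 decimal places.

Elongation θ = 360° × 20/29.53 ≈ 243.8°.
cos 243.8° = (-0.441), so f = (1 − (-0.441))/2 = 0.721.

0.72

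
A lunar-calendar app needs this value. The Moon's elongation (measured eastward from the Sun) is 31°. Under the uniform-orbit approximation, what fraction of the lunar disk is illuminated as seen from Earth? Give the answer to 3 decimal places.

0.071

f = (1 − cos 31°)/2 = (1 − 0.857)/2 ≈ 0.071.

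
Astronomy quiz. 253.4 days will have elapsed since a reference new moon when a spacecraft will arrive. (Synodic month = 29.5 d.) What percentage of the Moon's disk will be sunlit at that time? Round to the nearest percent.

92%

253.4 d spans 8 complete synodic months (8 × 29.5 = 236.00 d) plus 17.40 d.
Elongation θ = 360° × 17.40/29.5 ≈ 212.3°.
cos 212.3° = (-0.845), so f = (1 − (-0.845))/2 = 0.922, so 92%.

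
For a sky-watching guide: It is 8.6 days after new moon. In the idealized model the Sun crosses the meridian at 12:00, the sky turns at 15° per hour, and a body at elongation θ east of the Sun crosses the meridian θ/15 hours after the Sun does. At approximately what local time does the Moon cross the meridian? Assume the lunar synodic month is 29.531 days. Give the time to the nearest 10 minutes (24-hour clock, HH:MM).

19:00

Elongation θ = 360° × 8.6/29.531 ≈ 104.8°.
At 15° of sky rotation per hour, 104.8° corresponds to a 6.99 h lag.
12:00 + 6.989 h ≈ 18:59 → 19:00 to the nearest ten minutes.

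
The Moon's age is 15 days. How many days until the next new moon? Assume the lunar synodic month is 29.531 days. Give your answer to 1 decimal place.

14.5 days

The next new moon completes the synodic month: 29.531 − 15 = 14.531 days.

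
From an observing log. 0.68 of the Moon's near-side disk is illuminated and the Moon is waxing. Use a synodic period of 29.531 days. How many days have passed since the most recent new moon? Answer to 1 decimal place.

9.1 days

From f = (1 − cos θ)/2: cos θ = 1 − 2×0.68 = -0.360; arccos → 111.1°.
Waxing ⇒ before full, so θ = 111.1°.
Age = 29.531 × 111.1°/360° ≈ 9.11 days.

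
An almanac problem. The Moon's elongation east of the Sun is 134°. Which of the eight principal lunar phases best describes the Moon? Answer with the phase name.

The waxing gibbous sector spans roughly 112°–158°; 134° falls inside it.

waxing gibbous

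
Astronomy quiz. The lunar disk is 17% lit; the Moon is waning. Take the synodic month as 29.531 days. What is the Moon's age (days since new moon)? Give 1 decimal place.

25.5 days

From f = (1 − cos θ)/2: cos θ = 1 − 2×0.17 = 0.660; arccos → 48.7°.
A waning Moon lies in 180°–360°, so θ = 360° − 48.7° = 311.3°.
That fraction of the synodic month is 311.3/360 × 29.531 d ≈ 25.54 d.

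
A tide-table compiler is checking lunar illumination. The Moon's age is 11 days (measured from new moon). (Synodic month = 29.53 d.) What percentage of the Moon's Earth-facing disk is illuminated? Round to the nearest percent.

Elongation θ = 360° × 11/29.53 ≈ 134.1°.
Illuminated fraction = (1 − cos 134.1°)/2 = (1 − (-0.696))/2 ≈ 0.848, so 85%.

85%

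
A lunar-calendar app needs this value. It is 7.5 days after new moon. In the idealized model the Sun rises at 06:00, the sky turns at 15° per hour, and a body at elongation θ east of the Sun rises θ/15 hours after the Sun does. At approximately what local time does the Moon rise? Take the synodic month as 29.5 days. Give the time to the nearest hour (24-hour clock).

Phase angle: θ = 360°·(7.5 d)/(29.5 d) = 91.5°.
At 15° of sky rotation per hour, 91.5° corresponds to a 6.10 h lag.
06:00 + 6.10 h ≈ 12:06 → 12:00 to the nearest hour.

12:00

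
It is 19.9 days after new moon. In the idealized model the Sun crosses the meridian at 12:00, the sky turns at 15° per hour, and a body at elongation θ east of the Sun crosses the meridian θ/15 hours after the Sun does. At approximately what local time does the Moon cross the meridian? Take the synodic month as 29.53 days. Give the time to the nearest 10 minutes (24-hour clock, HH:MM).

04:10

The Moon has covered 19.9/29.53 of its cycle, so θ ≈ 360° × 19.9/29.53 = 242.6°.
The Moon trails the Sun by θ/15 = 242.6/15 ≈ 16.17 hours.
12:00 + 16.173 h ≈ 04:10 → 04:10 to the nearest ten minutes.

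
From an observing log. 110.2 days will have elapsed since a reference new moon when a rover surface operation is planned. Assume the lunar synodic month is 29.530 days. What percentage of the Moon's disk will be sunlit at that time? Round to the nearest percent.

110.2/29.530 = 3.732 lunations, so 3 complete cycles and 21.61 d into the next.
Elongation θ = 360° × 21.61/29.530 ≈ 263.4°.
With cos θ = (-0.114), the lit fraction is (1 − (-0.114))/2 ≈ 0.557, so 56%.

56%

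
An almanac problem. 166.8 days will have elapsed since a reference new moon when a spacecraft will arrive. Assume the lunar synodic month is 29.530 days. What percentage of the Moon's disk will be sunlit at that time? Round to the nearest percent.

166.8/29.530 = 5.648 lunations, so 5 complete cycles and 19.15 d into the next.
Elongation θ = 360° × 19.15/29.530 ≈ 233.5°.
With cos θ = (-0.595), the lit fraction is (1 − (-0.595))/2 ≈ 0.798, so 80%.

80%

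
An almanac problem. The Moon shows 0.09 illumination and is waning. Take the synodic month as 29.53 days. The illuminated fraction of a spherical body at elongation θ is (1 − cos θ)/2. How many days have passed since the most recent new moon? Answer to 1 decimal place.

cos θ = 1 − 2f = 0.820, giving a principal value of 34.9°.
A waning Moon lies in 180°–360°, so θ = 360° − 34.9° = 325.1°.
Age = 29.53 × 325.1°/360° ≈ 26.67 days.

26.7 days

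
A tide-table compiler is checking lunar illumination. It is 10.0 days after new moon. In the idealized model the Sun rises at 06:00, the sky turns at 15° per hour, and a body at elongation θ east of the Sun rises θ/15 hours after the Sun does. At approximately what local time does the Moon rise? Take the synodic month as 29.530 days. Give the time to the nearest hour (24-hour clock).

The Moon has covered 10.0/29.530 of its cycle, so θ ≈ 360° × 10.0/29.530 = 121.9°.
The Moon trails the Sun by θ/15 = 121.9/15 ≈ 8.13 hours.
06:00 + 8.13 h ≈ 14:08 → 14:00 to the nearest hour.

14:00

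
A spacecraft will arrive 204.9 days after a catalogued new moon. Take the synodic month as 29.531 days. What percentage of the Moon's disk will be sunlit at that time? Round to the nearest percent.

204.9/29.531 = 6.938 lunations, so 6 complete cycles and 27.71 d into the next.
Phase angle: θ = 360°·(27.71 d)/(29.531 d) = 337.8°.
With cos θ = 0.926, the lit fraction is (1 − 0.926)/2 ≈ 0.037, so 4%.

4%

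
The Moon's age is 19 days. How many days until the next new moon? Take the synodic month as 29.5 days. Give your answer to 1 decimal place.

The next new moon completes the synodic month: 29.5 − 19 = 10.500 days.

10.5 days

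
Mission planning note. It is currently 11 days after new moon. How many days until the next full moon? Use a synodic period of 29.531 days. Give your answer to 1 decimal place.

Full moon occurs at elongation 180°, i.e. at age 29.531 × 180/360 = 14.765 d.
So 3.765 days remain (14.765 − 11).

3.8 days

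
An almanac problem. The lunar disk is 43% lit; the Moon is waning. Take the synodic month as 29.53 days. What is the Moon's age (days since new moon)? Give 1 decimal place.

From f = (1 − cos θ)/2: cos θ = 1 − 2×0.43 = 0.140; arccos → 82.0°.
Waning ⇒ past full, so θ = 360° − 82.0° = 278.0°.
That fraction of the synodic month is 278.0/360 × 29.53 d ≈ 22.81 d.

22.8 days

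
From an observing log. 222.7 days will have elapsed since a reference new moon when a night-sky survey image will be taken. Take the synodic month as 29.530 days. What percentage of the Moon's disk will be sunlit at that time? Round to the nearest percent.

98%

Reduce mod P: 222.7 − 7×29.530 = 15.99 d into the current lunation.
Elongation θ = 360° × 15.99/29.530 ≈ 194.9°.
Illuminated fraction = (1 − cos 194.9°)/2 = (1 − (-0.966))/2 ≈ 0.983, so 98%.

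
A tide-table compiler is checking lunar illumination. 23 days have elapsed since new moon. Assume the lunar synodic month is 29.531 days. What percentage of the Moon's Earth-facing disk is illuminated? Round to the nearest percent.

Elongation θ = 360° × 23/29.531 ≈ 280.4°.
Illuminated fraction = (1 − cos 280.4°)/2 = (1 − 0.180)/2 ≈ 0.410, so 41%.

41%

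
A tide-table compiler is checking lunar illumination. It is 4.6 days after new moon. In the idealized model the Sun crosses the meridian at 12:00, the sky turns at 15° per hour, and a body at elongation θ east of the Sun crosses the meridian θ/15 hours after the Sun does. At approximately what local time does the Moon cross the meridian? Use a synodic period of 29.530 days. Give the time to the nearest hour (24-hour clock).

The Moon has covered 4.6/29.530 of its cycle, so θ ≈ 360° × 4.6/29.530 = 56.1°.
Delay after the Sun = 56.1° / (15°/h) ≈ 3.74 h.
12:00 + 3.74 h ≈ 15:44 → 16:00 to the nearest hour.

16:00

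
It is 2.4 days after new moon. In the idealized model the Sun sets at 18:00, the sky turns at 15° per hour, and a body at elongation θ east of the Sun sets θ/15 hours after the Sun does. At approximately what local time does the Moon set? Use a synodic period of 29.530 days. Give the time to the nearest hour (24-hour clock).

20:00

Phase angle: θ = 360°·(2.4 d)/(29.530 d) = 29.3°.
Delay after the Sun = 29.3° / (15°/h) ≈ 1.95 h.
18:00 + 1.95 h ≈ 19:57 → 20:00 to the nearest hour.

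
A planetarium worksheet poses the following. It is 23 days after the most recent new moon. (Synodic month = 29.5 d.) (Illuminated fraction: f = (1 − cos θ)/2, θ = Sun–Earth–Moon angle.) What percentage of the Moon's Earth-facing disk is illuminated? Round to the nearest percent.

The Moon has covered 23/29.5 of its cycle, so θ ≈ 360° × 23/29.5 = 280.7°.
cos 280.7° = 0.185, so f = (1 − 0.185)/2 = 0.407, so 41%.

41%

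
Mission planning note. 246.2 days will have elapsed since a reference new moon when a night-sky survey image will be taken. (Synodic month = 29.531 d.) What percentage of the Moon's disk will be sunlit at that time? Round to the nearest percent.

76%

Reduce mod P: 246.2 − 8×29.531 = 9.95 d into the current lunation.
Phase angle: θ = 360°·(9.95 d)/(29.531 d) = 121.3°.
cos 121.3° = (-0.520), so f = (1 − (-0.520))/2 = 0.760, so 76%.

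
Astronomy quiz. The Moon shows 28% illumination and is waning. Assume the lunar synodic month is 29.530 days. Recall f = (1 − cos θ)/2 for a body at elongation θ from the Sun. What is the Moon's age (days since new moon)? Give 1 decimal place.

From f = (1 − cos θ)/2: cos θ = 1 − 2×0.28 = 0.440; arccos → 63.9°.
Waning ⇒ past full, so θ = 360° − 63.9° = 296.1°.
That fraction of the synodic month is 296.1/360 × 29.530 d ≈ 24.29 d.

24.3 days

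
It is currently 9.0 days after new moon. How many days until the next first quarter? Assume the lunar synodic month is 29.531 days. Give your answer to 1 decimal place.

27.9 days

First quarter is 0.25 of the way through the cycle: age 0.25 × 29.531 = 7.383 d.
Already past this cycle's first quarter; the next is at 7.383 + 29.531 = 36.914 d, so 36.914 − 9.0 = 27.914 days.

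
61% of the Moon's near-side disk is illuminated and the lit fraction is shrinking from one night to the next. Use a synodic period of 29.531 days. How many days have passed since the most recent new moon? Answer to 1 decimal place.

Invert f = (1 − cos θ)/2 to get cos θ = 1 − 2(0.61) = -0.220, hence θ₀ = arccos -0.220 = 102.7°.
Waning ⇒ past full, so θ = 360° − 102.7° = 257.3°.
Age = 29.531 × 257.3°/360° ≈ 21.11 days.

21.1 days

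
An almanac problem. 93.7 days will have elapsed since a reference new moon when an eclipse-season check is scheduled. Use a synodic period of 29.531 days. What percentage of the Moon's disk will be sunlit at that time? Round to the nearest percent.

27%

Reduce mod P: 93.7 − 3×29.531 = 5.11 d into the current lunation.
Elongation θ = 360° × 5.11/29.531 ≈ 62.3°.
With cos θ = 0.466, the lit fraction is (1 − 0.466)/2 ≈ 0.267, so 27%.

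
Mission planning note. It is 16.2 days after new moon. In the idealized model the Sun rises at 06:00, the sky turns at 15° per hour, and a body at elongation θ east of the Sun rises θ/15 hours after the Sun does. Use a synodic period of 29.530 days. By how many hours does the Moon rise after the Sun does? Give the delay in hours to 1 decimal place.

The Moon has covered 16.2/29.530 of its cycle, so θ ≈ 360° × 16.2/29.530 = 197.5°.
The Moon trails the Sun by θ/15 = 197.5/15 ≈ 13.17 hours.
So the Moon rises 13.17 h after the Sun.

13.2 h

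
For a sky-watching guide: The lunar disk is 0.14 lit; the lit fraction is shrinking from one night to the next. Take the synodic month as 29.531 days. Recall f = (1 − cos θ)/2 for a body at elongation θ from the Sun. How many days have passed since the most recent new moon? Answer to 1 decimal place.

Invert f = (1 − cos θ)/2 to get cos θ = 1 − 2(0.14) = 0.720, hence θ₀ = arccos 0.720 = 43.9°.
A waning Moon lies in 180°–360°, so θ = 360° − 43.9° = 316.1°.
At 360°/29.531 d per day, 316.1° corresponds to 25.93 days.

25.9 days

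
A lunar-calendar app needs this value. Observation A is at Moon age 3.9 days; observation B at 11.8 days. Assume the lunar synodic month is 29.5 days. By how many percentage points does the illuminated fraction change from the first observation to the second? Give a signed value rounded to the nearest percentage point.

First observation: θ = 360°·3.9/29.5 = 47.6°, so f = 0.163.
Second observation: θ = 144.0°, f = 0.905.
Δf = 0.905 − 0.163 = +0.742, i.e. +74 pp.

+74 pp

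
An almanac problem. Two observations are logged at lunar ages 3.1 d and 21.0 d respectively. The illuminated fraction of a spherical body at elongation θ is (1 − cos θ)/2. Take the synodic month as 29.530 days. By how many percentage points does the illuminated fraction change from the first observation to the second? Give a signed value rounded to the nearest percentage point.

+52 percentage points

θ₁ = 360° × 3.1/29.530 = 37.8°, f₁ = (1 − cos θ₁)/2 = 0.105.
θ₂ = 360° × 21.0/29.530 = 256.0°, f₂ = (1 − cos θ₂)/2 = 0.621.
Change = f₂ − f₁ = +0.516 → +52 percentage points.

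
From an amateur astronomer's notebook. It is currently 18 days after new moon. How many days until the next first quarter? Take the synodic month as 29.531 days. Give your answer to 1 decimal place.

First quarter occurs at elongation 90°, i.e. at age 29.531 × 90/360 = 7.383 d.
Already past this cycle's first quarter; the next is at 7.383 + 29.531 = 36.914 d, so 36.914 − 18 = 18.914 days.

18.9 days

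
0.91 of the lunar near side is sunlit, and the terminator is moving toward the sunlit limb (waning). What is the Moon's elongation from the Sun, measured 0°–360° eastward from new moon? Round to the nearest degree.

215°

Invert f = (1 − cos θ)/2 to get cos θ = 1 − 2(0.91) = -0.820, hence θ₀ = arccos -0.820 = 145.1°.
Waning ⇒ past full, so θ = 360° − 145.1° = 214.9°.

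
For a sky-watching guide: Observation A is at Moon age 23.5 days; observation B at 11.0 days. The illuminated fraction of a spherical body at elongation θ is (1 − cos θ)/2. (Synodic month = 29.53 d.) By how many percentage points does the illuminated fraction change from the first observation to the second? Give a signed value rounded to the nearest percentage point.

θ₁ = 360° × 23.5/29.53 = 286.5°, f₁ = (1 − cos θ₁)/2 = 0.358.
θ₂ = 360° × 11.0/29.53 = 134.1°, f₂ = (1 − cos θ₂)/2 = 0.848.
Change = f₂ − f₁ = +0.490 → +49 percentage points.

+49 pp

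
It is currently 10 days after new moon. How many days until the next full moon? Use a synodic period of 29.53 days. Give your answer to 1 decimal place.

Full moon occurs at elongation 180°, i.e. at age 29.53 × 180/360 = 14.765 d.
That is 14.765 − 10 = 4.765 days ahead.

4.8 days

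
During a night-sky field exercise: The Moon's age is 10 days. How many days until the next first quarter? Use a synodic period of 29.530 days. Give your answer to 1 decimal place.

26.9 days

First quarter is 0.25 of the way through the cycle: age 0.25 × 29.530 = 7.383 d.
Already past this cycle's first quarter; the next is at 7.383 + 29.530 = 36.913 d, so 36.913 − 10 = 26.913 days.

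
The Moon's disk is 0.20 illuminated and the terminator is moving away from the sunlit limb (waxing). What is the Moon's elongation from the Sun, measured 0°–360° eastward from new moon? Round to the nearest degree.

53°

cos θ = 1 − 2f = 0.600, giving a principal value of 53.1°.
The Moon is waxing (0°–180°), so θ = 53.1° directly.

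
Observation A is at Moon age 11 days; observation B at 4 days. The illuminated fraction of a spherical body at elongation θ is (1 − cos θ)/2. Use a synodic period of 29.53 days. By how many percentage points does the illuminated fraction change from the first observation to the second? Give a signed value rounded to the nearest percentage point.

-68 percentage points

First observation: θ = 360°·11/29.53 = 134.1°, so f = 0.848.
Second observation: θ = 48.8°, f = 0.170.
Δf = 0.170 − 0.848 = -0.678, i.e. -68 pp.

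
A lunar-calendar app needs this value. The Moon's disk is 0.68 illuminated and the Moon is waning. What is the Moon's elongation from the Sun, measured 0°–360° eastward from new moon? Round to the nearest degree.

249°

From f = (1 − cos θ)/2: cos θ = 1 − 2×0.68 = -0.360; arccos → 111.1°.
Since the Moon is past full (waning), take the reflex angle: θ = 360° − 111.1° = 248.9°.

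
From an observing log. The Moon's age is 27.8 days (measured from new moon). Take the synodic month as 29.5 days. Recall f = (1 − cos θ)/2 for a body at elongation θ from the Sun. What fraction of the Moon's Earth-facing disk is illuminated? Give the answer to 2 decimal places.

The Moon has covered 27.8/29.5 of its cycle, so θ ≈ 360° × 27.8/29.5 = 339.3°.
Illuminated fraction = (1 − cos 339.3°)/2 = (1 − 0.935)/2 ≈ 0.032.

0.03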